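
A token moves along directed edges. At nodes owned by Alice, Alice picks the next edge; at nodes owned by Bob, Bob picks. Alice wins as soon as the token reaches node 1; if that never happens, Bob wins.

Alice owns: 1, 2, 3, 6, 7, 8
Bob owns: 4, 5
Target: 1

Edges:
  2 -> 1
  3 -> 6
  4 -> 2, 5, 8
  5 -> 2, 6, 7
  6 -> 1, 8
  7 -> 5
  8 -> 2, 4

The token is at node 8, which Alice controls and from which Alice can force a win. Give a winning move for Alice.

A0 = {1}
A1: add {2, 6} — 2 (Alice) has 2→1; 6 (Alice) has 6→1.
A2: add {3, 8} — 3 (Alice) has 3→6; 8 (Alice) has 8→2.
A3 = A2; e.g. 4 (Bob) can still go to 5. Fixed point.
From 8, successor 2 is in the attractor (rank 1); the other successor 4 is not.

2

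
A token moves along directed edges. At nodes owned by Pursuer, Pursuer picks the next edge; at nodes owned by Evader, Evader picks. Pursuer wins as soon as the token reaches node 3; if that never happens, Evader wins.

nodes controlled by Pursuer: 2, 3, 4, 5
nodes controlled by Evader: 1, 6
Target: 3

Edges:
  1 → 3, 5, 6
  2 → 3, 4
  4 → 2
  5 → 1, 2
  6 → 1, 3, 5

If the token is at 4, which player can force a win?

Pursuer

A0 = {3}
A1: add {2} — 2 (Pursuer) has 2→3.
A2: add {4, 5} — 4 (Pursuer) has 4→2; 5 (Pursuer) has 5→2.
A3 = A2; e.g. 1 (Evader) can still go to 6. Fixed point.
4 ∈ A2, so Pursuer can force the target.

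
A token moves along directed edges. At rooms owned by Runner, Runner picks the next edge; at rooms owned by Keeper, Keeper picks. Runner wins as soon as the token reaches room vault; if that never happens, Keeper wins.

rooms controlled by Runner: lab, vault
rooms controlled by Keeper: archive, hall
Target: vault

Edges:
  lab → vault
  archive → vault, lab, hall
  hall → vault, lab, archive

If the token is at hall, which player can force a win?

A0 = {vault}
A1: add {lab} — lab (Runner) has lab→vault.
A2 = A1; e.g. archive (Keeper) can still go to hall. Fixed point.
hall never enters the attractor, so Keeper can avoid the target forever.

Keeper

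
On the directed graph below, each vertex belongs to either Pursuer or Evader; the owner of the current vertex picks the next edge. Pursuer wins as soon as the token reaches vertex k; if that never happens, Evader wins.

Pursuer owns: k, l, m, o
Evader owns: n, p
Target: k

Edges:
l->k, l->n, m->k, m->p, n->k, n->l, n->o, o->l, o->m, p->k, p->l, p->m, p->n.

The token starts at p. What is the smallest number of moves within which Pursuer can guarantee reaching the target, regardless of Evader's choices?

4

A0 = {k}
A1: add {l, m} — l (Pursuer) has l→k; m (Pursuer) has m→k.
A2: add {o} — o (Pursuer) has o→l.
A3: add {n} — n (Evader): all of {k, l, o} already in.
A4: add {p} — p (Evader): all of {k, l, m, n} already in.
A4 = all vertices. Fixed point.
p enters the attractor at level 4, so Pursuer can force the target in 4 moves from there.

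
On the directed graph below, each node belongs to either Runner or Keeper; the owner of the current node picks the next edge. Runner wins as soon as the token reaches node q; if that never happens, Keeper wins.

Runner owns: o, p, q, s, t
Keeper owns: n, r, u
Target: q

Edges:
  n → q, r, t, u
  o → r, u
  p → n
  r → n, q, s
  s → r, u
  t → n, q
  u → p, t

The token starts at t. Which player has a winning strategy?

Runner

A0 = {q}
A1: add {t} — t (Runner) has t→q.
A2 = A1; e.g. n (Keeper) can still go to r. Fixed point.
t ∈ A1, so Runner can force the target.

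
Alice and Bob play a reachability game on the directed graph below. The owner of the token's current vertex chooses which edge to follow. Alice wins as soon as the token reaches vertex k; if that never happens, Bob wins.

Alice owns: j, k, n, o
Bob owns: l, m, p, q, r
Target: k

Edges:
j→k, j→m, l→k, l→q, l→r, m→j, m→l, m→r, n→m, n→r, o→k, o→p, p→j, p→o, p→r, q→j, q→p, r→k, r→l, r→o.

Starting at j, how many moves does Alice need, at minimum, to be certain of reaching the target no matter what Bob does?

A0 = {k}
A1: add {j, o} — j (Alice) has j→k; o (Alice) has o→k.
A2 = A1; e.g. l (Bob) can still go to q. Fixed point.
j enters the attractor at level 1, so Alice can force the target in 1 move from there.

1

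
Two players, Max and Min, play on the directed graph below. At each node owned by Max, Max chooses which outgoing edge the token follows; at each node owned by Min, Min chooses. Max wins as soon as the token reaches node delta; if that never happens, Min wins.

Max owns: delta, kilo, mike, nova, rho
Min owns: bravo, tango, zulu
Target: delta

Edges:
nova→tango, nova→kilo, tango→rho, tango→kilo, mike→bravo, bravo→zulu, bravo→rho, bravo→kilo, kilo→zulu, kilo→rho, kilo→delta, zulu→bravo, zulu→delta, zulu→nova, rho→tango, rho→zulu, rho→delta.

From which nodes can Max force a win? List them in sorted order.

A0 = {delta}
A1: add {kilo, rho} — rho (Max) has rho→delta; kilo (Max) has kilo→delta.
A2: add {nova, tango} — tango (Min): all of {rho, kilo} already in; nova (Max) has nova→kilo.
A3 = A2; e.g. zulu (Min) can still go to bravo. Fixed point.
Max's winning region = {delta, kilo, nova, rho, tango}.

delta, kilo, nova, rho, tango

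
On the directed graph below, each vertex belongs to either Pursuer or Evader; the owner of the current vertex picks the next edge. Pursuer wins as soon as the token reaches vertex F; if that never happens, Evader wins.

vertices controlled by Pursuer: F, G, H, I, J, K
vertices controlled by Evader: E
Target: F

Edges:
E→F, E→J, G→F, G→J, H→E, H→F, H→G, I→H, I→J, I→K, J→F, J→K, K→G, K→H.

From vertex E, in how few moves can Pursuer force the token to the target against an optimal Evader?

2

A0 = {F}
A1: add {G, H, J} — G (Pursuer) has G→F; H (Pursuer) has H→F; J (Pursuer) has J→F.
A2: add {E, I, K} — E (Evader): all of {F, J} already in; I (Pursuer) has I→H; K (Pursuer) has K→G.
A2 = all vertices. Fixed point.
E enters the attractor at level 2, so Pursuer can force the target in 2 moves from there.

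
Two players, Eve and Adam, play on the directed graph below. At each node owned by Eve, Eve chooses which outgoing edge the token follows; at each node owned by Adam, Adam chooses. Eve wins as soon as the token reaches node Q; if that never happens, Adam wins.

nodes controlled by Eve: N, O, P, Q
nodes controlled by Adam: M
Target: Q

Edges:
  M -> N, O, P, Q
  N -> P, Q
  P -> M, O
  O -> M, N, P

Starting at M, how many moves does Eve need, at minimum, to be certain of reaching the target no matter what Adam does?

A0 = {Q}
A1: add {N} — N (Eve) has N→Q.
A2: add {O} — O (Eve) has O→N.
A3: add {P} — P (Eve) has P→O.
A4: add {M} — M (Adam): all of {N, O, P, Q} already in.
A4 = all vertices. Fixed point.
M enters the attractor at level 4, so Eve can force the target in 4 moves from there.

4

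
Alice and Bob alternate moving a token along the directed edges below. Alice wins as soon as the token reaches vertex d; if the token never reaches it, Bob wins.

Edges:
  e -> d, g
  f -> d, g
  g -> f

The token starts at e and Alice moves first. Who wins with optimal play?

Track states (vertex, player-to-move).
A0 = {(d,Alice), (d,Bob)}
A1: add {(e,Alice), (f,Alice)}.
(e,Alice) ∈ A1 ⇒ Alice forces the target.

Alice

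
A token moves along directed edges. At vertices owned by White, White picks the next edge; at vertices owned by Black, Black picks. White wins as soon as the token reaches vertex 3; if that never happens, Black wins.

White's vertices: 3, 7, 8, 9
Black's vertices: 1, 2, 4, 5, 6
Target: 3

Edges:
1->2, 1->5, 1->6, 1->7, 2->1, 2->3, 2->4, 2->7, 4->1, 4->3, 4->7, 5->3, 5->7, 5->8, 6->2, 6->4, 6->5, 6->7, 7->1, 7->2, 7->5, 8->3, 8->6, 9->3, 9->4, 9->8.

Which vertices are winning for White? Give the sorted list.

A0 = {3}
A1: add {8, 9} — 8 (White) has 8→3; 9 (White) has 9→3.
A2 = A1; e.g. 1 (Black) can still go to 2. Fixed point.
White's winning region = {3, 8, 9}.

3, 8, 9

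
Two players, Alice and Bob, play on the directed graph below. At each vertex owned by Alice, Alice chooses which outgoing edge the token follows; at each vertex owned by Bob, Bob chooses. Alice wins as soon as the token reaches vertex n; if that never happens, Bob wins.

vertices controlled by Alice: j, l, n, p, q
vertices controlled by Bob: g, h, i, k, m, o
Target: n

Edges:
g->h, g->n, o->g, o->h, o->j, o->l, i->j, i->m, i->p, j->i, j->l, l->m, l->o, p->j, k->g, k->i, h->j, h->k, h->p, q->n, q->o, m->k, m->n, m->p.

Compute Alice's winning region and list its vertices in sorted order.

n, q

A0 = {n}
A1: add {q} — q (Alice) has q→n.
A2 = A1; e.g. g (Bob) can still go to h. Fixed point.
Alice's winning region = {n, q}.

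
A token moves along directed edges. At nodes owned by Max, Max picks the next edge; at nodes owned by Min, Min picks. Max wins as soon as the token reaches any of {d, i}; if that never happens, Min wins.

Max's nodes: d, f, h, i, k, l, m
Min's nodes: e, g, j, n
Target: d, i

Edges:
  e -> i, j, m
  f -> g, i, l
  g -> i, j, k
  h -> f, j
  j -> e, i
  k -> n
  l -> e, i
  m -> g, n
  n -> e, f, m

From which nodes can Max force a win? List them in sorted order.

d, f, h, i, l

A0 = {d, i}
A1: add {f, l} — f (Max) has f→i; l (Max) has l→i.
A2: add {h} — h (Max) has h→f.
A3 = A2; e.g. e (Min) can still go to j. Fixed point.
Max's winning region = {d, f, h, i, l}.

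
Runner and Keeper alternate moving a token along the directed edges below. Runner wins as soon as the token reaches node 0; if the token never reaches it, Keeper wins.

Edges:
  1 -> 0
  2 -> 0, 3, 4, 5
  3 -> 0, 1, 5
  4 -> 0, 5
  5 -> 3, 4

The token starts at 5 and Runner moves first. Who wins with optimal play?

Track states (vertex, player-to-move).
A0 = {(0,Runner), (0,Keeper)}
A1: add {(1,Runner), (1,Keeper), (2,Runner), (3,Runner), (4,Runner)}.
A2: add {(5,Keeper)}.
A3 = A2; e.g. (2,Keeper) stays out. (5,Runner) never enters ⇒ Keeper avoids the target.

Keeper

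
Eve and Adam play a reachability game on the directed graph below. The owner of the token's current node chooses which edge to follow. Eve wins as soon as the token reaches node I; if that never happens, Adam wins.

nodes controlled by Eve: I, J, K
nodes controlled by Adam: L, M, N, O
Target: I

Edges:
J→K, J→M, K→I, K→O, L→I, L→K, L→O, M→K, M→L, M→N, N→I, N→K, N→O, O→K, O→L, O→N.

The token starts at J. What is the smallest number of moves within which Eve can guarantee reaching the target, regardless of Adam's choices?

A0 = {I}
A1: add {K} — K (Eve) has K→I.
A2: add {J} — J (Eve) has J→K.
A3 = A2; e.g. L (Adam) can still go to O. Fixed point.
J enters the attractor at level 2, so Eve can force the target in 2 moves from there.

2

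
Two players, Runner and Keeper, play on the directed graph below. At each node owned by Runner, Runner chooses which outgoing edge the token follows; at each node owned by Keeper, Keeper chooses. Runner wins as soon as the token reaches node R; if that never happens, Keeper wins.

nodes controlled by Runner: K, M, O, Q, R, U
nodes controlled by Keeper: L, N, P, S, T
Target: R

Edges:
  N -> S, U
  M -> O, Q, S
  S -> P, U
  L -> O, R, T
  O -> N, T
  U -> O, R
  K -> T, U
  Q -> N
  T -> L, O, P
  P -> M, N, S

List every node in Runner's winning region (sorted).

K, R, U

A0 = {R}
A1: add {U} — U (Runner) has U→R.
A2: add {K} — K (Runner) has K→U.
A3 = A2; e.g. L (Keeper) can still go to O. Fixed point.
Runner's winning region = {K, R, U}.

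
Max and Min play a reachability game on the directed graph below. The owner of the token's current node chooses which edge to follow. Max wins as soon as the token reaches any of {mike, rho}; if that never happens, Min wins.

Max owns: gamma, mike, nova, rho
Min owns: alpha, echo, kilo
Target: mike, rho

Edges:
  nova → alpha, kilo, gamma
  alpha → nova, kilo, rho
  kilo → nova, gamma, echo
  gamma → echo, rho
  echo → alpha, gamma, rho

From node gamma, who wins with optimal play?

Max

A0 = {mike, rho}
A1: add {gamma} — gamma (Max) has gamma→rho.
gamma ∈ A1, so Max can force the target.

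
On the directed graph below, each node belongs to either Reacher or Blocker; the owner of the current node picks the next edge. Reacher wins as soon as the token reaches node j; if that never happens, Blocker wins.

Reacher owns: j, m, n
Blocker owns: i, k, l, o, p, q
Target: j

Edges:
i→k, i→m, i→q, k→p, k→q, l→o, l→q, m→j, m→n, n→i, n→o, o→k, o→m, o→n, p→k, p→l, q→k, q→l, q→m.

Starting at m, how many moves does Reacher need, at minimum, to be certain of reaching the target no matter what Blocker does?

1

A0 = {j}
A1: add {m} — m (Reacher) has m→j.
A2 = A1; e.g. i (Blocker) can still go to k. Fixed point.
m enters the attractor at level 1, so Reacher can force the target in 1 move from there.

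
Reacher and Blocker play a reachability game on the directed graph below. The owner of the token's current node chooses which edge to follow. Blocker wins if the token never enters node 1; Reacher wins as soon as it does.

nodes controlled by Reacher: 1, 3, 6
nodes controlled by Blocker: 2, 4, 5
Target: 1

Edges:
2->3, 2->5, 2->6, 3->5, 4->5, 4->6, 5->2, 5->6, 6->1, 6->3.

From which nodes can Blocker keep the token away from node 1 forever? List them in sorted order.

2, 3, 4, 5

A0 = {1}
A1: add {6} — 6 (Reacher) has 6→1.
A2 = A1; e.g. 2 (Blocker) can still go to 3. Fixed point.
Reacher's attractor = {1, 6}; Blocker avoids the target exactly from the complement.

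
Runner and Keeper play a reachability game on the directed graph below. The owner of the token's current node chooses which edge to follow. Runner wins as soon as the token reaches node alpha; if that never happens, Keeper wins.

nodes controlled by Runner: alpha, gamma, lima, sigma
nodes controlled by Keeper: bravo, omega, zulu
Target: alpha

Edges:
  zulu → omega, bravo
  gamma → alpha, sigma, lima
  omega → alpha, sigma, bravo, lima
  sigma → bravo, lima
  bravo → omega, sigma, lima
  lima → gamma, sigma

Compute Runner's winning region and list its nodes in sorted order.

alpha, gamma, lima, sigma

A0 = {alpha}
A1: add {gamma} — gamma (Runner) has gamma→alpha.
A2: add {lima} — lima (Runner) has lima→gamma.
A3: add {sigma} — sigma (Runner) has sigma→lima.
A4 = A3; e.g. zulu (Keeper) can still go to omega. Fixed point.
Runner's winning region = {alpha, gamma, lima, sigma}.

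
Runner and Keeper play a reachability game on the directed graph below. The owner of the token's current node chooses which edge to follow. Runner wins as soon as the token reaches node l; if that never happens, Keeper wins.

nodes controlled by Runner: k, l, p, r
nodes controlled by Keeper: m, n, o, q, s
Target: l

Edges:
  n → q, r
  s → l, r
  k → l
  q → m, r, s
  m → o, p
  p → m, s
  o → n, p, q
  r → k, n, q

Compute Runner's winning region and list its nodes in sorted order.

k, l, p, r, s

A0 = {l}
A1: add {k} — k (Runner) has k→l.
A2: add {r} — r (Runner) has r→k.
A3: add {s} — s (Keeper): all of {l, r} already in.
A4: add {p} — p (Runner) has p→s.
A5 = A4; e.g. m (Keeper) can still go to o. Fixed point.
Runner's winning region = {k, l, p, r, s}.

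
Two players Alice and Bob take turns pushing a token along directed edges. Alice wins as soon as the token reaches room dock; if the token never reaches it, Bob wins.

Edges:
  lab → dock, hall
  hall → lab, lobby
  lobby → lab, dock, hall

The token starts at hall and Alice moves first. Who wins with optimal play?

Bob

Track states (vertex, player-to-move).
A0 = {(dock,Alice), (dock,Bob)}
A1: add {(lab,Alice), (lobby,Alice)}.
A2: add {(hall,Bob)}.
A3 = A2; e.g. (lab,Bob) stays out. (hall,Alice) never enters ⇒ Bob avoids the target.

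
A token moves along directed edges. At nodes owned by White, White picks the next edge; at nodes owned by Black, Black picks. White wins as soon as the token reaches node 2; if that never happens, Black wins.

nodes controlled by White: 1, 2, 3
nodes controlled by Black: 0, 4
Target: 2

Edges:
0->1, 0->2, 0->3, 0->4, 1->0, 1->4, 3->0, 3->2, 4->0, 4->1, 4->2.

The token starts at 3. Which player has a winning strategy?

A0 = {2}
A1: add {3} — 3 (White) has 3→2.
A2 = A1; e.g. 0 (Black) can still go to 1. Fixed point.
3 ∈ A1, so White can force the target.

White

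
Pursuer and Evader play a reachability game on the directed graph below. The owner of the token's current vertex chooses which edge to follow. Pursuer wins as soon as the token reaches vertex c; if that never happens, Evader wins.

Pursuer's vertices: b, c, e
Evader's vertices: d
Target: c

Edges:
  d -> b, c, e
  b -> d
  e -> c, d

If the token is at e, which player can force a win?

Pursuer

A0 = {c}
A1: add {e} — e (Pursuer) has e→c.
A2 = A1; e.g. b (Pursuer) has no edge into A1. Fixed point.
e ∈ A1, so Pursuer can force the target.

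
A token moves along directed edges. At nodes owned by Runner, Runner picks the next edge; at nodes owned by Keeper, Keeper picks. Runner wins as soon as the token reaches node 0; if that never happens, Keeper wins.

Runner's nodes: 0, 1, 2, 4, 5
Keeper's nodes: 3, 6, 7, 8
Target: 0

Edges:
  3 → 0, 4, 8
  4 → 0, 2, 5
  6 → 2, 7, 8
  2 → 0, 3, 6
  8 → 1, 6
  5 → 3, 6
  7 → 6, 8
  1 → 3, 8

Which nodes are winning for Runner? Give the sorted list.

A0 = {0}
A1: add {2, 4} — 2 (Runner) has 2→0; 4 (Runner) has 4→0.
A2 = A1; e.g. 1 (Runner) has no edge into A1. Fixed point.
Runner's winning region = {0, 2, 4}.

0, 2, 4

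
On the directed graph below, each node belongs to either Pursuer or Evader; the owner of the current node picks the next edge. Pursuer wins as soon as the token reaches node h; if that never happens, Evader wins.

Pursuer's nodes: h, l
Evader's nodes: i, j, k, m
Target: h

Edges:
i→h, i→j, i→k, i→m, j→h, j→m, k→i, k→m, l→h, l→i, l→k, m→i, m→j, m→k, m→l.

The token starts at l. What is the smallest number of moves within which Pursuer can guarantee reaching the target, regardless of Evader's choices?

A0 = {h}
A1: add {l} — l (Pursuer) has l→h.
A2 = A1; e.g. i (Evader) can still go to j. Fixed point.
l enters the attractor at level 1, so Pursuer can force the target in 1 move from there.

1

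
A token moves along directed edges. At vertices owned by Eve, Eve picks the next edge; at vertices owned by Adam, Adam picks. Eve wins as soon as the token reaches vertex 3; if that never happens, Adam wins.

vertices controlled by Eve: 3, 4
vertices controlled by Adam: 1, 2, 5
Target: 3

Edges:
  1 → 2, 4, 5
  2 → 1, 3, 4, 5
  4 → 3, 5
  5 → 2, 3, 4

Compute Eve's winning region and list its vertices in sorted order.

A0 = {3}
A1: add {4} — 4 (Eve) has 4→3.
A2 = A1; e.g. 1 (Adam) can still go to 2. Fixed point.
Eve's winning region = {3, 4}.

3, 4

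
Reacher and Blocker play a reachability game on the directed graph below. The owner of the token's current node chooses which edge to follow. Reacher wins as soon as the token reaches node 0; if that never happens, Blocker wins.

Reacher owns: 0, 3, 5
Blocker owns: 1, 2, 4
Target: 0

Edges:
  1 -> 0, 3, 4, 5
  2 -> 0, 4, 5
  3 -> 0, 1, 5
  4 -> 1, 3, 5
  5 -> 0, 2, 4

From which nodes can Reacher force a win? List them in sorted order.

0, 3, 5

A0 = {0}
A1: add {3, 5} — 3 (Reacher) has 3→0; 5 (Reacher) has 5→0.
A2 = A1; e.g. 1 (Blocker) can still go to 4. Fixed point.
Reacher's winning region = {0, 3, 5}.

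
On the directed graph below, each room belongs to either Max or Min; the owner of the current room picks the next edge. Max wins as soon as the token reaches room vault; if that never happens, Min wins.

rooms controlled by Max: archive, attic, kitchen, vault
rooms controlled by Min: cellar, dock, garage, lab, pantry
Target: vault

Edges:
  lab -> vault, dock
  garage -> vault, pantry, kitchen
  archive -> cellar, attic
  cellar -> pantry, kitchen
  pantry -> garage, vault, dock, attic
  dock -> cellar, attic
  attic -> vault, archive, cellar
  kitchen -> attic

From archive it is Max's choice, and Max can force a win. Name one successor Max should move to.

A0 = {vault}
A1: add {attic} — attic (Max) has attic→vault.
A2: add {archive, kitchen} — archive (Max) has archive→attic; kitchen (Max) has kitchen→attic.
A3 = A2; e.g. lab (Min) can still go to dock. Fixed point.
From archive, successor attic is in the attractor (rank 1); the other successor cellar is not.

attic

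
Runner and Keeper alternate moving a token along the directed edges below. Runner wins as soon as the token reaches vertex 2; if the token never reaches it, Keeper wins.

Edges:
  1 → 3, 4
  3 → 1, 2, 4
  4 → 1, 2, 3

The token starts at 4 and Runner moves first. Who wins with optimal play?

Track states (vertex, player-to-move).
A0 = {(2,Runner), (2,Keeper)}
A1: add {(3,Runner), (4,Runner)}.
(4,Runner) ∈ A1 ⇒ Runner forces the target.

Runner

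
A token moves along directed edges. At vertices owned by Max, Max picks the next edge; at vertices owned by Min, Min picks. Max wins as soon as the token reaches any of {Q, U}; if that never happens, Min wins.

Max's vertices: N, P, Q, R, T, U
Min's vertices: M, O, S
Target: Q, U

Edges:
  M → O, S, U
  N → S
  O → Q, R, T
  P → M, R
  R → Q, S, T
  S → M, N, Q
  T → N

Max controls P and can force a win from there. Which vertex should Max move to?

A0 = {Q, U}
A1: add {R} — R (Max) has R→Q.
A2: add {P} — P (Max) has P→R.
A3 = A2; e.g. M (Min) can still go to O. Fixed point.
From P, successor R is in the attractor (rank 1); the other successor M is not.

R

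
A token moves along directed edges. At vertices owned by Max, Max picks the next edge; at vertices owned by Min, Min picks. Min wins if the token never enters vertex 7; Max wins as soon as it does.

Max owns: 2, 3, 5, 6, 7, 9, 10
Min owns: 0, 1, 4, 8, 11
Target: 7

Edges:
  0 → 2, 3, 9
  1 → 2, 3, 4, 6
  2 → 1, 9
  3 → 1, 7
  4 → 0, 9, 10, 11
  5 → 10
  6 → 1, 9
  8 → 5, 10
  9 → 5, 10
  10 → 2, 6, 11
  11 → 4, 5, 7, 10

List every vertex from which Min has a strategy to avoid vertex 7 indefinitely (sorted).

0, 1, 2, 4, 5, 6, 8, 9, 10, 11

A0 = {7}
A1: add {3} — 3 (Max) has 3→7.
A2 = A1; e.g. 0 (Min) can still go to 2. Fixed point.
Max's attractor = {3, 7}; Min avoids the target exactly from the complement.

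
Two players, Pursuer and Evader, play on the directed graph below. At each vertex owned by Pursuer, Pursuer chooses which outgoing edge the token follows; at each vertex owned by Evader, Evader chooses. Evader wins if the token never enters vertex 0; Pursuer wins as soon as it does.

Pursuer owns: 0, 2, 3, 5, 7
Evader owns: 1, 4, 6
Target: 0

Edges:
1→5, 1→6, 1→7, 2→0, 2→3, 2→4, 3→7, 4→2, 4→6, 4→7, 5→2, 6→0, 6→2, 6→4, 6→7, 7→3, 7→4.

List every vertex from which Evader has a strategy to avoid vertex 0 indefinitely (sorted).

1, 3, 4, 6, 7

A0 = {0}
A1: add {2} — 2 (Pursuer) has 2→0.
A2: add {5} — 5 (Pursuer) has 5→2.
A3 = A2; e.g. 1 (Evader) can still go to 6. Fixed point.
Pursuer's attractor = {0, 2, 5}; Evader avoids the target exactly from the complement.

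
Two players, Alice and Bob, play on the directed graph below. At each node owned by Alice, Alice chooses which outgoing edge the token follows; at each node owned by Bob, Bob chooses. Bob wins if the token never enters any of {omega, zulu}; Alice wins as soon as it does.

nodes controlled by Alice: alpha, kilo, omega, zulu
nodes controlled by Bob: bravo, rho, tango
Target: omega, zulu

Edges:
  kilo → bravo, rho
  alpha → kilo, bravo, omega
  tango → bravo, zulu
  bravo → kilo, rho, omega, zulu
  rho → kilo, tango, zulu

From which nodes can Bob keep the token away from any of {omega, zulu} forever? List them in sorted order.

A0 = {omega, zulu}
A1: add {alpha} — alpha (Alice) has alpha→omega.
A2 = A1; e.g. kilo (Alice) has no edge into A1. Fixed point.
Alice's attractor = {alpha, omega, zulu}; Bob avoids the target exactly from the complement.

bravo, kilo, rho, tango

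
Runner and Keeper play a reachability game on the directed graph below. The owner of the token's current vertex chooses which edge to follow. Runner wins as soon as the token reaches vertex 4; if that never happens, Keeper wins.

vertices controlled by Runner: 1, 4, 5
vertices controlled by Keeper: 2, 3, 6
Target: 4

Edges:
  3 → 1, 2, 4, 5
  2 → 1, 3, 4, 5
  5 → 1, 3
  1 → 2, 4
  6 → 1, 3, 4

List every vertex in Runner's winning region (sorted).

1, 4, 5

A0 = {4}
A1: add {1} — 1 (Runner) has 1→4.
A2: add {5} — 5 (Runner) has 5→1.
A3 = A2; e.g. 2 (Keeper) can still go to 3. Fixed point.
Runner's winning region = {1, 4, 5}.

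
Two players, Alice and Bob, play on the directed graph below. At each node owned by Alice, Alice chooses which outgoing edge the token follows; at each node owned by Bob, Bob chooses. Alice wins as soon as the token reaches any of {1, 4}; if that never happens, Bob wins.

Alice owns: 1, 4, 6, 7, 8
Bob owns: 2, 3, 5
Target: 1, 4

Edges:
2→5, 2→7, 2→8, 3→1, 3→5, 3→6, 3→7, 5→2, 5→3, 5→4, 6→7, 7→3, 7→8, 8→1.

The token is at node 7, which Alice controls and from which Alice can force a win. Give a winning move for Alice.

8

A0 = {1, 4}
A1: add {8} — 8 (Alice) has 8→1.
A2: add {7} — 7 (Alice) has 7→8.
A3: add {6} — 6 (Alice) has 6→7.
A4 = A3; e.g. 2 (Bob) can still go to 5. Fixed point.
From 7, successor 8 is in the attractor (rank 1); the other successor 3 is not.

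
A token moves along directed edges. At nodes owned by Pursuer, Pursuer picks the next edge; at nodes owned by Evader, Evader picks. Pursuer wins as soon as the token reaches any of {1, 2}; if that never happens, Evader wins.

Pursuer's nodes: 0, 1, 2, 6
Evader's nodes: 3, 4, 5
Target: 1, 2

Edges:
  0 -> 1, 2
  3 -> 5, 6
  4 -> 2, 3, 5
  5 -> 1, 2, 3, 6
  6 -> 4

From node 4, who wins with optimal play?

Evader

A0 = {1, 2}
A1: add {0} — 0 (Pursuer) has 0→1.
A2 = A1; e.g. 3 (Evader) can still go to 5. Fixed point.
4 never enters the attractor, so Evader can avoid the target forever.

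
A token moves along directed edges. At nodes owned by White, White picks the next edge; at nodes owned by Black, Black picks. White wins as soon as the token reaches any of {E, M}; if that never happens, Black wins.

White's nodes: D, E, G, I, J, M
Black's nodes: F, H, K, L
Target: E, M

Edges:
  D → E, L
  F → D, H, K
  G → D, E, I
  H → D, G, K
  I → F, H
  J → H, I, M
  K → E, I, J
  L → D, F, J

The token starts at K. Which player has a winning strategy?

A0 = {E, M}
A1: add {D, G, J} — D (White) has D→E; G (White) has G→E; J (White) has J→M.
A2 = A1; e.g. F (Black) can still go to H. Fixed point.
K never enters the attractor, so Black can avoid the target forever.

Black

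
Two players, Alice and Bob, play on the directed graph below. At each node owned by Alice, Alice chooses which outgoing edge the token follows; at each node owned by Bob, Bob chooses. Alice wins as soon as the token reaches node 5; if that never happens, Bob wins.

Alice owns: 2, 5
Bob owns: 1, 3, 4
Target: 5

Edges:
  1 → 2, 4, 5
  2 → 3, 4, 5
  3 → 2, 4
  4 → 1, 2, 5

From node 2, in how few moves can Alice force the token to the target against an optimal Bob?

A0 = {5}
A1: add {2} — 2 (Alice) has 2→5.
A2 = A1; e.g. 1 (Bob) can still go to 4. Fixed point.
2 enters the attractor at level 1, so Alice can force the target in 1 move from there.

1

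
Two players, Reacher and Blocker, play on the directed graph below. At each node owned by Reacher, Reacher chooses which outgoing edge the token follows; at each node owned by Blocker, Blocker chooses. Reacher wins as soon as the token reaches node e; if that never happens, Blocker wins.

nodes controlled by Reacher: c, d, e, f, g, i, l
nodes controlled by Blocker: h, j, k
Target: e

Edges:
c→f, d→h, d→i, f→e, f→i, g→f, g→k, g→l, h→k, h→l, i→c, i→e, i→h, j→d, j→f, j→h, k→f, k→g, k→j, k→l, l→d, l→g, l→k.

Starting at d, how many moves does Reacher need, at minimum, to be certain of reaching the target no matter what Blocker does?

2

A0 = {e}
A1: add {f, i} — f (Reacher) has f→e; i (Reacher) has i→e.
A2: add {c, d, g} — c (Reacher) has c→f; d (Reacher) has d→i; g (Reacher) has g→f.
d enters the attractor at level 2, so Reacher can force the target in 2 moves from there.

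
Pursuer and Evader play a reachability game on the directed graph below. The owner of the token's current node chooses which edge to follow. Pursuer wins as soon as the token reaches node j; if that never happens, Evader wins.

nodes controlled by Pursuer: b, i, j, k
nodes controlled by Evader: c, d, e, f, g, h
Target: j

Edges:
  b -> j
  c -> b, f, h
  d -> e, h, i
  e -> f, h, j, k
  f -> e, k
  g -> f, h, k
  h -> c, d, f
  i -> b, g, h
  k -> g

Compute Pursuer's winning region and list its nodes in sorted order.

A0 = {j}
A1: add {b} — b (Pursuer) has b→j.
A2: add {i} — i (Pursuer) has i→b.
A3 = A2; e.g. c (Evader) can still go to f. Fixed point.
Pursuer's winning region = {b, i, j}.

b, i, j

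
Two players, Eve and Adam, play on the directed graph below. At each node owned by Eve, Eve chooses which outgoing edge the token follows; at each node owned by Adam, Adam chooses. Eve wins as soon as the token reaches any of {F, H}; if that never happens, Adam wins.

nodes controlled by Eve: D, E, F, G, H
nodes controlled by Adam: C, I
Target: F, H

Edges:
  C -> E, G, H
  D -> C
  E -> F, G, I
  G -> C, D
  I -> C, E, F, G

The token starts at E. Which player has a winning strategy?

A0 = {F, H}
A1: add {E} — E (Eve) has E→F.
A2 = A1; e.g. C (Adam) can still go to G. Fixed point.
E ∈ A1, so Eve can force the target.

Eve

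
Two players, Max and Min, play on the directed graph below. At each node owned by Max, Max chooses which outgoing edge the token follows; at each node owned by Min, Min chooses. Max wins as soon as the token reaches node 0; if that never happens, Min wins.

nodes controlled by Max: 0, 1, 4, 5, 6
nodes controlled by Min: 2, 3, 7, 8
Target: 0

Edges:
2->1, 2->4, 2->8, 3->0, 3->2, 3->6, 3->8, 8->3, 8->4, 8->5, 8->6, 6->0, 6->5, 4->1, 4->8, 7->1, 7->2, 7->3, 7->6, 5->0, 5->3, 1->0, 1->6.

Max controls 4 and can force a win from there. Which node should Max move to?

A0 = {0}
A1: add {1, 5, 6} — 1 (Max) has 1→0; 5 (Max) has 5→0; 6 (Max) has 6→0.
A2: add {4} — 4 (Max) has 4→1.
A3 = A2; e.g. 2 (Min) can still go to 8. Fixed point.
From 4, successor 1 is in the attractor (rank 1); the other successor 8 is not.

1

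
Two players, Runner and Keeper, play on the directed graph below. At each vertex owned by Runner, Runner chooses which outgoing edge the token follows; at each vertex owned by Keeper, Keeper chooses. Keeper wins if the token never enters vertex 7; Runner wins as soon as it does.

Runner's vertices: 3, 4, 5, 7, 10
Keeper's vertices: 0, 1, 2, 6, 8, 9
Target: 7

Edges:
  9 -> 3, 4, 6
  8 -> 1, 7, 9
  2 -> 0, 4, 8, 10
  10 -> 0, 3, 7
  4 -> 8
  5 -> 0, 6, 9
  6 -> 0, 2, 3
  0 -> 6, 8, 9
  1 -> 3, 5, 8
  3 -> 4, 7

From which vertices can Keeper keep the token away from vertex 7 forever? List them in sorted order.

A0 = {7}
A1: add {3, 10} — 3 (Runner) has 3→7; 10 (Runner) has 10→7.
A2 = A1; e.g. 0 (Keeper) can still go to 6. Fixed point.
Runner's attractor = {3, 7, 10}; Keeper avoids the target exactly from the complement.

0, 1, 2, 4, 5, 6, 8, 9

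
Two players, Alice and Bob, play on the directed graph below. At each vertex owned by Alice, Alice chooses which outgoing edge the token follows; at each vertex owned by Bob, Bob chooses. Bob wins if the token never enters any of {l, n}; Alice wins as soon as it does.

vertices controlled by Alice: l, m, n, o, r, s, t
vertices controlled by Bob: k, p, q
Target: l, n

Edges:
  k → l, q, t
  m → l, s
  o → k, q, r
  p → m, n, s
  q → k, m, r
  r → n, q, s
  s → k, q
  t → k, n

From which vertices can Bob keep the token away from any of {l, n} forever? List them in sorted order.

A0 = {l, n}
A1: add {m, r, t} — m (Alice) has m→l; r (Alice) has r→n; t (Alice) has t→n.
A2: add {o} — o (Alice) has o→r.
A3 = A2; e.g. k (Bob) can still go to q. Fixed point.
Alice's attractor = {l, m, n, o, r, t}; Bob avoids the target exactly from the complement.

k, p, q, s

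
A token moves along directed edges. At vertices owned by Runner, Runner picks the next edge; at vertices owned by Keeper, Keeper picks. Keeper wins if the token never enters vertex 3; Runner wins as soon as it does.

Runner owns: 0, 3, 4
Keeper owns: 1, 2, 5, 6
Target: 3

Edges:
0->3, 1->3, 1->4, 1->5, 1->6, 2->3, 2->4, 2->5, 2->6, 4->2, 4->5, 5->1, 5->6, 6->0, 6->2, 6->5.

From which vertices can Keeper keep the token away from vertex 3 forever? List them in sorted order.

A0 = {3}
A1: add {0} — 0 (Runner) has 0→3.
A2 = A1; e.g. 1 (Keeper) can still go to 4. Fixed point.
Runner's attractor = {0, 3}; Keeper avoids the target exactly from the complement.

1, 2, 4, 5, 6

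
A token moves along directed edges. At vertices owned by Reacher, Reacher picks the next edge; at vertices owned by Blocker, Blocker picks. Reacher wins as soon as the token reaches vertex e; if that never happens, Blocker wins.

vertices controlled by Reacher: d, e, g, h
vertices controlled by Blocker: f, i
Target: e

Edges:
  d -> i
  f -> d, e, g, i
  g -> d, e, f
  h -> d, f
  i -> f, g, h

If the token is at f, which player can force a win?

A0 = {e}
A1: add {g} — g (Reacher) has g→e.
A2 = A1; e.g. d (Reacher) has no edge into A1. Fixed point.
f never enters the attractor, so Blocker can avoid the target forever.

Blocker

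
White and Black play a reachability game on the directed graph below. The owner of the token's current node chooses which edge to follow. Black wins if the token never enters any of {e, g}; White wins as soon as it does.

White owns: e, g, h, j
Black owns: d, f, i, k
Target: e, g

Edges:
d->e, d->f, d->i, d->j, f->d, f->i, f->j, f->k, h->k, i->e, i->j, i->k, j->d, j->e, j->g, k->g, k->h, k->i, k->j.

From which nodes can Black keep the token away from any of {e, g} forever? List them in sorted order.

d, f, h, i, k

A0 = {e, g}
A1: add {j} — j (White) has j→e.
A2 = A1; e.g. d (Black) can still go to f. Fixed point.
White's attractor = {e, g, j}; Black avoids the target exactly from the complement.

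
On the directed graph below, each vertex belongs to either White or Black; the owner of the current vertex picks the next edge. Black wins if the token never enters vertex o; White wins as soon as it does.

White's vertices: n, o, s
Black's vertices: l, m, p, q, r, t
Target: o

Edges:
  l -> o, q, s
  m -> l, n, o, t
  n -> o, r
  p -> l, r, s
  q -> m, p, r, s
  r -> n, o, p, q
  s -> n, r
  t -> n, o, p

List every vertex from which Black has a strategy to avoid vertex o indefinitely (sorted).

l, m, p, q, r, t

A0 = {o}
A1: add {n} — n (White) has n→o.
A2: add {s} — s (White) has s→n.
A3 = A2; e.g. l (Black) can still go to q. Fixed point.
White's attractor = {n, o, s}; Black avoids the target exactly from the complement.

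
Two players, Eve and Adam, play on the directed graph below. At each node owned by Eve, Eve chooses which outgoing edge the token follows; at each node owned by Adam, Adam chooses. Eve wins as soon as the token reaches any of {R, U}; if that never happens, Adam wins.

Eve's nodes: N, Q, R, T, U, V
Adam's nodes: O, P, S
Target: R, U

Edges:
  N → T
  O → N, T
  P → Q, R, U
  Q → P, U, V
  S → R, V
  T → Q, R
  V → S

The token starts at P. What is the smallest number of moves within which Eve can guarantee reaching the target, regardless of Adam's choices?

2

A0 = {R, U}
A1: add {Q, T} — Q (Eve) has Q→U; T (Eve) has T→R.
A2: add {N, P} — N (Eve) has N→T; P (Adam): all of {Q, R, U} already in.
P enters the attractor at level 2, so Eve can force the target in 2 moves from there.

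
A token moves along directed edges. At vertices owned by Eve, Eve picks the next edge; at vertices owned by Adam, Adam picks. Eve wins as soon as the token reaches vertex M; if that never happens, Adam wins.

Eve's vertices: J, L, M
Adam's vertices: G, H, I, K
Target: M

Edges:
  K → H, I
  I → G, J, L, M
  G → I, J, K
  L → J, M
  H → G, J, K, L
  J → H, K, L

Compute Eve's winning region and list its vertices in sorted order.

A0 = {M}
A1: add {L} — L (Eve) has L→M.
A2: add {J} — J (Eve) has J→L.
A3 = A2; e.g. G (Adam) can still go to I. Fixed point.
Eve's winning region = {J, L, M}.

J, L, M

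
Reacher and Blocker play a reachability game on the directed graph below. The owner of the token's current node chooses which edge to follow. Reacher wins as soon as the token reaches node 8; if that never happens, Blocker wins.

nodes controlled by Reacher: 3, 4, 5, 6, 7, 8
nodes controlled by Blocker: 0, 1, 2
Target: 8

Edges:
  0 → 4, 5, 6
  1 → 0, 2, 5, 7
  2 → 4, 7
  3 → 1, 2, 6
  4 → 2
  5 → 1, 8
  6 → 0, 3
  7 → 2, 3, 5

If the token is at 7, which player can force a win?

A0 = {8}
A1: add {5} — 5 (Reacher) has 5→8.
A2: add {7} — 7 (Reacher) has 7→5.
A3 = A2; e.g. 0 (Blocker) can still go to 4. Fixed point.
7 ∈ A2, so Reacher can force the target.

Reacher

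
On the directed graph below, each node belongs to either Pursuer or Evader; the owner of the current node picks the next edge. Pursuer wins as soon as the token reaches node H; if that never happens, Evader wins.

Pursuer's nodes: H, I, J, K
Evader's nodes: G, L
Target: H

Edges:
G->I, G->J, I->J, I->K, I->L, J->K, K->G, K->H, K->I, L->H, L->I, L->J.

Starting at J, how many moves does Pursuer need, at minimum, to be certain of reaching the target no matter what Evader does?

A0 = {H}
A1: add {K} — K (Pursuer) has K→H.
A2: add {I, J} — I (Pursuer) has I→K; J (Pursuer) has J→K.
J enters the attractor at level 2, so Pursuer can force the target in 2 moves from there.

2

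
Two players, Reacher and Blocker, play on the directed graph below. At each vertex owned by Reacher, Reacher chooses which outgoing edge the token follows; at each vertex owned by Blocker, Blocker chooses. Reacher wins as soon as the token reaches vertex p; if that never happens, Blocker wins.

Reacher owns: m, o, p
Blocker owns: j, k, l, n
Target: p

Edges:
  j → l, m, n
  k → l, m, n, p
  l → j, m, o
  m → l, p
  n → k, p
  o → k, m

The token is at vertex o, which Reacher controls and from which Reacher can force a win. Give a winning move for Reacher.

A0 = {p}
A1: add {m} — m (Reacher) has m→p.
A2: add {o} — o (Reacher) has o→m.
A3 = A2; e.g. j (Blocker) can still go to l. Fixed point.
From o, successor m is in the attractor (rank 1); the other successor k is not.

m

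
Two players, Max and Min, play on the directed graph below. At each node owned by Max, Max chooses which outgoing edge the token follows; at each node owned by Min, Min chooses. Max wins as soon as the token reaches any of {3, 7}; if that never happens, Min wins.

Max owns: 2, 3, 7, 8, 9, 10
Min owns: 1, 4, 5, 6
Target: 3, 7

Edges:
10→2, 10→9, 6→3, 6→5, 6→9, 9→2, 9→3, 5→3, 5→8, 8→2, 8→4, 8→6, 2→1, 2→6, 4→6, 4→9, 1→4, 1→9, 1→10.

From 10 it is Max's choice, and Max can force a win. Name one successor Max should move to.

A0 = {3, 7}
A1: add {9} — 9 (Max) has 9→3.
A2: add {10} — 10 (Max) has 10→9.
A3 = A2; e.g. 1 (Min) can still go to 4. Fixed point.
From 10, successor 9 is in the attractor (rank 1); the other successor 2 is not.

9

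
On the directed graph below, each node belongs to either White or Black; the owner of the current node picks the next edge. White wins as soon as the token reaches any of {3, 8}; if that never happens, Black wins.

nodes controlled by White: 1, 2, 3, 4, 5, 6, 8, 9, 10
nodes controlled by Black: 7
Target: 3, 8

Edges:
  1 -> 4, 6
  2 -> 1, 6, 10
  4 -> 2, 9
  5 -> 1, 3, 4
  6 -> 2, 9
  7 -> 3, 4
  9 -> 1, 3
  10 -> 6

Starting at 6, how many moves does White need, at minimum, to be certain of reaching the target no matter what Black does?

2

A0 = {3, 8}
A1: add {5, 9} — 5 (White) has 5→3; 9 (White) has 9→3.
A2: add {4, 6} — 4 (White) has 4→9; 6 (White) has 6→9.
6 enters the attractor at level 2, so White can force the target in 2 moves from there.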